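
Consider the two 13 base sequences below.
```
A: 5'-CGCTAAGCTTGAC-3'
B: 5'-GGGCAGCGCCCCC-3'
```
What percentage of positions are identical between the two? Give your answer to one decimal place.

23.1%

Mismatches at positions 1, 3, 4, 6, 7, 8, 9, 10, 11, 12 (1-based): 10 of 13.
Identical positions: 3/13 = 23.08% → 23.1%.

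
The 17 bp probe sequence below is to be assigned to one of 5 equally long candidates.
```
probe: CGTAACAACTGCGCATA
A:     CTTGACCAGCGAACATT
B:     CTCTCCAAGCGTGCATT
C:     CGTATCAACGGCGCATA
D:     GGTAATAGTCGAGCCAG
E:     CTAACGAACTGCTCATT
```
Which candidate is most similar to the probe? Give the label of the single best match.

A differs at 8 bases; B differs at 8 bases; C differs at 2 bases; D differs at 9 bases; E differs at 6 bases. The closest is C.

C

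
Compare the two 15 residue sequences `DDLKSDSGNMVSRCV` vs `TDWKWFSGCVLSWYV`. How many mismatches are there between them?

9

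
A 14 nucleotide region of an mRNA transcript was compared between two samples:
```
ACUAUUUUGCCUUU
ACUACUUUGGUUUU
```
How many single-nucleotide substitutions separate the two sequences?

3

Mismatches (1-based): site 5: U→C; site 10: C→G; site 11: C→U.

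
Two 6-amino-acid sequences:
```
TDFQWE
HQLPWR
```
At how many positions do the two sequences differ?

The sequences differ at positions 1, 2, 3, 4, 6 (1-based) — 5 in total.

5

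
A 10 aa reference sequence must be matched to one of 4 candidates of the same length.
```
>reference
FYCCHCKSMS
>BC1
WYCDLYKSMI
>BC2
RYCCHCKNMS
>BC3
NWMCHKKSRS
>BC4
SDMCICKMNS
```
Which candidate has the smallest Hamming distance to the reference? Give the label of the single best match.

BC1 differs at 5 residues; BC2 differs at 2 residues; BC3 differs at 5 residues; BC4 differs at 6 residues. The closest is BC2.

BC2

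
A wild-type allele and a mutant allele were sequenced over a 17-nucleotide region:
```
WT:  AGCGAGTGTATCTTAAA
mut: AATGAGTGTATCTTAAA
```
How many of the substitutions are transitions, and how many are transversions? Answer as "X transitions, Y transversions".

2 transitions, 0 transversions

Transitions (purine↔purine or pyrimidine↔pyrimidine): 2 G→A, 3 C→T.
Transversions (purine↔pyrimidine): none.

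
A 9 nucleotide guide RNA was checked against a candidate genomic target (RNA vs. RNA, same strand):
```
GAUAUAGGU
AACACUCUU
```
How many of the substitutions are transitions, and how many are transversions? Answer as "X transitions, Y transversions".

Mismatches (1-based):
site 1: G→A (purine→purine, transition)
site 3: U→C (pyrimidine→pyrimidine, transition)
site 5: U→C (pyrimidine→pyrimidine, transition)
site 6: A→U (purine→pyrimidine, transversion)
site 7: G→C (purine→pyrimidine, transversion)
site 8: G→U (purine→pyrimidine, transversion)

3 transitions, 3 transversions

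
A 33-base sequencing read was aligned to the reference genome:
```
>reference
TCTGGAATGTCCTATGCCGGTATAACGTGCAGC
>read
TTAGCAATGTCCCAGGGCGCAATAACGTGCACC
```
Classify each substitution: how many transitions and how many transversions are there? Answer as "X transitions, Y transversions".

Mismatches (1-based):
position 2: C→T (pyrimidine→pyrimidine, transition)
position 3: T→A (pyrimidine→purine, transversion)
position 5: G→C (purine→pyrimidine, transversion)
position 13: T→C (pyrimidine→pyrimidine, transition)
position 15: T→G (pyrimidine→purine, transversion)
position 17: C→G (pyrimidine→purine, transversion)
position 20: G→C (purine→pyrimidine, transversion)
position 21: T→A (pyrimidine→purine, transversion)
position 32: G→C (purine→pyrimidine, transversion)

2 transitions, 7 transversions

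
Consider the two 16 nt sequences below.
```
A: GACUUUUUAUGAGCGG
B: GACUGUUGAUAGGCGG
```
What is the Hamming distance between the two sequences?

4

Mismatches (1-based): base 5: U→G; base 8: U→G; base 11: G→A; base 12: A→G.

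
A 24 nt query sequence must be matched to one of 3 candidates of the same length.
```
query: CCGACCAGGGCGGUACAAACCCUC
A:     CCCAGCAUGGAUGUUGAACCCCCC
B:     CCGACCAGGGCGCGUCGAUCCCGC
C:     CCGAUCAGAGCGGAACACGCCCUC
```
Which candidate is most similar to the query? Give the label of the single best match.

C

A differs at 9 positions; B differs at 6 positions; C differs at 5 positions. The closest is C.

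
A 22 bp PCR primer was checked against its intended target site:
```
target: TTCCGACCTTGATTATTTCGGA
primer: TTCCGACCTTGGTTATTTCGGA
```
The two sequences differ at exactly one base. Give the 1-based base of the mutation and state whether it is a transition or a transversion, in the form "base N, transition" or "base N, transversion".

base 12, transition

Base 12 changes A→G. A is a purine and G is a purine, so this is a transition.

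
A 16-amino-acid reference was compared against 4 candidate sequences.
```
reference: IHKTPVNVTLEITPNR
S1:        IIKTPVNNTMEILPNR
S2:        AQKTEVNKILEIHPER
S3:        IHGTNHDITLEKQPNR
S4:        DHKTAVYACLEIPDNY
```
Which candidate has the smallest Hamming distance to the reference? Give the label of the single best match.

S1

Hamming distances to reference — S1: 4; S2: 7; S3: 7; S4: 8.
Smallest is S1 with 4 mismatches.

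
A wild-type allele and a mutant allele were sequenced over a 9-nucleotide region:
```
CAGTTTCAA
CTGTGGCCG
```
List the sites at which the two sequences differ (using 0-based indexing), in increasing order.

Scanning 0-based: 1: A/T; 4: T/G; 5: T/G; 7: A/C; 8: A/G.

1, 4, 5, 7, 8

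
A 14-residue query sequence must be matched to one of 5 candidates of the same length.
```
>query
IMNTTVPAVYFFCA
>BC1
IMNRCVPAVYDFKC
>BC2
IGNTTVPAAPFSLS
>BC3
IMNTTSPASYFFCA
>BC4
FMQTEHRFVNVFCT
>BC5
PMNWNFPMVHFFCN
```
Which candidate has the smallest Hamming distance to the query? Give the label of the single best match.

BC3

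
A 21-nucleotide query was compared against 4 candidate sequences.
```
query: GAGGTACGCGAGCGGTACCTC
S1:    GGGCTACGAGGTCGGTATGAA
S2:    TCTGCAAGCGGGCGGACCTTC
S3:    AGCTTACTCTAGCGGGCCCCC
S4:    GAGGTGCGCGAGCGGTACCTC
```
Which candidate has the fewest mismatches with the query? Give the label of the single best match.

S4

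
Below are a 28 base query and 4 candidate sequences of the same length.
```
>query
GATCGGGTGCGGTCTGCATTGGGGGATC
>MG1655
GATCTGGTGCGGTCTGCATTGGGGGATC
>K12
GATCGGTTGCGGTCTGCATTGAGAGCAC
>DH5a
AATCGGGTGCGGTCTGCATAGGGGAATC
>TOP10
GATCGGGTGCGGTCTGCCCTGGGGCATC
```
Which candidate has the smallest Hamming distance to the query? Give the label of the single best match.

MG1655

MG1655 differs at 1 site; K12 differs at 5 sites; DH5a differs at 3 sites; TOP10 differs at 3 sites. The closest is MG1655.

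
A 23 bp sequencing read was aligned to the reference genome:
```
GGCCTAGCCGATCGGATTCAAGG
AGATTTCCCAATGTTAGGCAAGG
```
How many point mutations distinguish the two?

Comparing position by position, 11 sites differ: 1 (G/A), 3 (C/A), 4 (C/T), 6 (A/T), 7 (G/C), 10 (G/A), 13 (C/G), 14 (G/T), 15 (G/T), 17 (T/G), 18 (T/G).

11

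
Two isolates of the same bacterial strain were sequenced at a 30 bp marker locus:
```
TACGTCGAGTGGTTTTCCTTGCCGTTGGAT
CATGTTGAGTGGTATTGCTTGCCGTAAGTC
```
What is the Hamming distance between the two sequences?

Comparing position by position, 9 sites differ: 1 (T/C), 3 (C/T), 6 (C/T), 14 (T/A), 17 (C/G), 26 (T/A), 27 (G/A), 29 (A/T), 30 (T/C).

9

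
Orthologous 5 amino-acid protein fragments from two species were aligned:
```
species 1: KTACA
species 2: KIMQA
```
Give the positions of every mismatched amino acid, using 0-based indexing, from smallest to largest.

1, 2, 3

Differences at position 1 (T→I), position 2 (A→M), position 3 (C→Q).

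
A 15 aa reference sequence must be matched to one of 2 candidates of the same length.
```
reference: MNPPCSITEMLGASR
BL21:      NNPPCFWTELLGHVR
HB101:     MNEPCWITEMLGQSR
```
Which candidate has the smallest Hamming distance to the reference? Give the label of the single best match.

HB101

BL21 differs at 6 residues; HB101 differs at 3 residues. The closest is HB101.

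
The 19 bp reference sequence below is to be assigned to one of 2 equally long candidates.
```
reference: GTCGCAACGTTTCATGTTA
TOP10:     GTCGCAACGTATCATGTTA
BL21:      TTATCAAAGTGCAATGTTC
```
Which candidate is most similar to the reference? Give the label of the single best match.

TOP10

Hamming distances to reference — TOP10: 1; BL21: 8.
Smallest is TOP10 with 1 mismatch.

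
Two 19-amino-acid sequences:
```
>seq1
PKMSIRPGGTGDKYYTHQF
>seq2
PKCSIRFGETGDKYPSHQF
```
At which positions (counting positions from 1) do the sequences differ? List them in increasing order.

3, 7, 9, 15, 16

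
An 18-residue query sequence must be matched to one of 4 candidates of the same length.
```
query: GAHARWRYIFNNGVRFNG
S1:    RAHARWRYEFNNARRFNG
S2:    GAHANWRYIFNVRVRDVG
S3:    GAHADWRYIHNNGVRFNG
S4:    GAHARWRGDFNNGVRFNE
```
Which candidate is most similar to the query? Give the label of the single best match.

S1 differs at 4 positions; S2 differs at 5 positions; S3 differs at 2 positions; S4 differs at 3 positions. The closest is S3.

S3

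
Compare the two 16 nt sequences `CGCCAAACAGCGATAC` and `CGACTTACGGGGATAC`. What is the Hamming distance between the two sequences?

The sequences differ at sites 3, 5, 6, 9, 11 (1-based) — 5 in total.

5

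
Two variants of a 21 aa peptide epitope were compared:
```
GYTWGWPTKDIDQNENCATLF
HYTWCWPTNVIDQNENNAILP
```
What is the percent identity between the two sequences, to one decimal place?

Mismatches at positions 1, 5, 9, 10, 17, 19, 21 (1-based): 7 of 21.
Identical positions: 14/21 = 66.67% → 66.7%.

66.7%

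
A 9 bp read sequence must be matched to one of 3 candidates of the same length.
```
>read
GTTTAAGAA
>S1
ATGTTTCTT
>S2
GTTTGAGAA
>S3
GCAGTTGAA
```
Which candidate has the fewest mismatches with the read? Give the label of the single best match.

Hamming distances to read — S1: 7; S2: 1; S3: 5.
Smallest is S2 with 1 mismatch.

S2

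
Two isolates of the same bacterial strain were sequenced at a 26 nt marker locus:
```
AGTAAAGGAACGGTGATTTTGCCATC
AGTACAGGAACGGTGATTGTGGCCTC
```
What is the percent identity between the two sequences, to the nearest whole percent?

85%

4 positions differ (5, 19, 22, 24), so 22 of 26 match: 22/26 = 84.62%.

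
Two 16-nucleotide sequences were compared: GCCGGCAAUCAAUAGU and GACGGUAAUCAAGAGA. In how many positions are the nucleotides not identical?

4

Mismatches (1-based): position 2: C→A; position 6: C→U; position 13: U→G; position 16: U→A.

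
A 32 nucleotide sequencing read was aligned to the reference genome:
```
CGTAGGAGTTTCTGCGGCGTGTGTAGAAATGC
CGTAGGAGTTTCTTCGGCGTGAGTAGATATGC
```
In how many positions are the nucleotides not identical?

3

The sequences differ at positions 14, 22, 28 (1-based) — 3 in total.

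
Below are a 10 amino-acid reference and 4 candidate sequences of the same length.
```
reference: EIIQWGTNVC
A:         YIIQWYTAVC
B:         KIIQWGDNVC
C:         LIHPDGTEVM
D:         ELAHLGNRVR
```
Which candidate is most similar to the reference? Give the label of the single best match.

A differs at 3 residues; B differs at 2 residues; C differs at 6 residues; D differs at 7 residues. The closest is B.

B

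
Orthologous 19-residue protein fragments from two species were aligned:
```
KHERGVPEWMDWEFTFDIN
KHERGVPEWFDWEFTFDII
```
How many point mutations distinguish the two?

2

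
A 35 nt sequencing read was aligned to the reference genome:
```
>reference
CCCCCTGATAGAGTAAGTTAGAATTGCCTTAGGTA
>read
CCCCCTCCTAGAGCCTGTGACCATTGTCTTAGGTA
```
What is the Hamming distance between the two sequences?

The sequences differ at bases 7, 8, 14, 15, 16, 19, 21, 22, 27 (1-based) — 9 in total.

9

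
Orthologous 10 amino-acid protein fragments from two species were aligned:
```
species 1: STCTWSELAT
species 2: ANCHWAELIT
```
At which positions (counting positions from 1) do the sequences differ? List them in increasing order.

Scanning 1-based: 1: S/A; 2: T/N; 4: T/H; 6: S/A; 9: A/I.

1, 2, 4, 6, 9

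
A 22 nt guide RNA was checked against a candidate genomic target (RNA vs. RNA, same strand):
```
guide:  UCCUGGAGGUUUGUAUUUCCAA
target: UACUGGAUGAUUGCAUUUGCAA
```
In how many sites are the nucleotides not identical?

Comparing position by position, 5 sites differ: 2 (C/A), 8 (G/U), 10 (U/A), 14 (U/C), 19 (C/G).

5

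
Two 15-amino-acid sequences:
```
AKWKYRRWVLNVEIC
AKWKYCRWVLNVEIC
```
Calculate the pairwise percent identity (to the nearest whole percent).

Mismatch at position 6 (1-based): 1 of 15.
Identical positions: 14/15 = 93.33% → 93%.

93%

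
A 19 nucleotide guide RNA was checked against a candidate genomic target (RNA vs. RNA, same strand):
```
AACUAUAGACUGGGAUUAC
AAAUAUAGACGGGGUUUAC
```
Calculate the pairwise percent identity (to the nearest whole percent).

84%

3 positions differ (3, 11, 15), so 16 of 19 match: 16/19 = 84.21%.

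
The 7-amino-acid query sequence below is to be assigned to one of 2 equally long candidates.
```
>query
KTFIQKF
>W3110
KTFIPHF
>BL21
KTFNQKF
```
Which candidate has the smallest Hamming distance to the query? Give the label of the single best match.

Hamming distances to query — W3110: 2; BL21: 1.
Smallest is BL21 with 1 mismatch.

BL21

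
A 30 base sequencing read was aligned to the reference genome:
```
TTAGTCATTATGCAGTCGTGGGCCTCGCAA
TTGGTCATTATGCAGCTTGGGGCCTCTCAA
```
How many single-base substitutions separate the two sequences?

Mismatches (1-based): position 3: A→G; position 16: T→C; position 17: C→T; position 18: G→T; position 19: T→G; position 27: G→T.

6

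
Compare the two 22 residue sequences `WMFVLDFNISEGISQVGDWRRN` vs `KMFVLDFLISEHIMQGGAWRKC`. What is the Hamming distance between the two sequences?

The sequences differ at residues 1, 8, 12, 14, 16, 18, 21, 22 (1-based) — 8 in total.

8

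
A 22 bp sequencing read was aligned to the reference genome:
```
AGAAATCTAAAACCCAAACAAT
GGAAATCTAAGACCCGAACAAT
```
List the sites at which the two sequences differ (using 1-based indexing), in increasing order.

1, 11, 16

Differences at site 1 (A→G), site 11 (A→G), site 16 (A→G).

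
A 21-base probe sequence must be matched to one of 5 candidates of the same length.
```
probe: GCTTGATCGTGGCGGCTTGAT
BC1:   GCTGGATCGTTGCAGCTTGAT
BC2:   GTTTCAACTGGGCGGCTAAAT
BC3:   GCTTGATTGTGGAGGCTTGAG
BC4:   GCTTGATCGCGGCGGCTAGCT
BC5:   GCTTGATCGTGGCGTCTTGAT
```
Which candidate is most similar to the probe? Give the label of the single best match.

BC5

Hamming distances to probe — BC1: 3; BC2: 7; BC3: 3; BC4: 3; BC5: 1.
Smallest is BC5 with 1 mismatch.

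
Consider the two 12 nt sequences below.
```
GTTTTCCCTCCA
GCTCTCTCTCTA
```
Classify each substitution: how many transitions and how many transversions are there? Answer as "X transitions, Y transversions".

4 transitions, 0 transversions

Mismatches (1-based):
base 2: T→C (pyrimidine→pyrimidine, transition)
base 4: T→C (pyrimidine→pyrimidine, transition)
base 7: C→T (pyrimidine→pyrimidine, transition)
base 11: C→T (pyrimidine→pyrimidine, transition)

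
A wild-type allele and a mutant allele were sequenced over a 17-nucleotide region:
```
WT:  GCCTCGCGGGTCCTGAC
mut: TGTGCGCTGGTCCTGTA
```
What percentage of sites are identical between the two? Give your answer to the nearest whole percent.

7 positions differ (1, 2, 3, 4, 8, 16, 17), so 10 of 17 match: 10/17 = 58.82%.

59%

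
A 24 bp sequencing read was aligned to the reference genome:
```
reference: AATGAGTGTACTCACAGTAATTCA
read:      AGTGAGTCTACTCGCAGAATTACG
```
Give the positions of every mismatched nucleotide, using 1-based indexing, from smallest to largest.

2, 8, 14, 18, 20, 22, 24

Differences at position 2 (A→G), position 8 (G→C), position 14 (A→G), position 18 (T→A), position 20 (A→T), position 22 (T→A), position 24 (A→G).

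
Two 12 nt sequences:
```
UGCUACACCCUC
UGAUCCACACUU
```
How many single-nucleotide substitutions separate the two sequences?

Mismatches (1-based): position 3: C→A; position 5: A→C; position 9: C→A; position 12: C→U.

4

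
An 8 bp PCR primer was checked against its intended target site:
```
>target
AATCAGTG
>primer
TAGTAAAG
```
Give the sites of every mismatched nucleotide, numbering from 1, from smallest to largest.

1, 3, 4, 6, 7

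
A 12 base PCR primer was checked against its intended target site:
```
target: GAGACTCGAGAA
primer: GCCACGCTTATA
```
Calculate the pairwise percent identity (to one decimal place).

Mismatches at positions 2, 3, 6, 8, 9, 10, 11 (1-based): 7 of 12.
Identical positions: 5/12 = 41.67% → 41.7%.

41.7%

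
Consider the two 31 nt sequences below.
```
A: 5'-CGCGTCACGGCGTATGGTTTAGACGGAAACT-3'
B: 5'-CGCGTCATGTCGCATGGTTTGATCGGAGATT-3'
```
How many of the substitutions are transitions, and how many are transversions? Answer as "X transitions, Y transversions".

6 transitions, 2 transversions

Transitions (purine↔purine or pyrimidine↔pyrimidine): 8 C→T, 13 T→C, 21 A→G, 22 G→A, 28 A→G, 30 C→T.
Transversions (purine↔pyrimidine): 10 G→T, 23 A→T.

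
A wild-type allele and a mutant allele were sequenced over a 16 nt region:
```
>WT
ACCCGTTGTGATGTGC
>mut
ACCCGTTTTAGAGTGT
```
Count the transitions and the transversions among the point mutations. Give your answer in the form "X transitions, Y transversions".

Mismatches (1-based):
site 8: G→T (purine→pyrimidine, transversion)
site 10: G→A (purine→purine, transition)
site 11: A→G (purine→purine, transition)
site 12: T→A (pyrimidine→purine, transversion)
site 16: C→T (pyrimidine→pyrimidine, transition)

3 transitions, 2 transversions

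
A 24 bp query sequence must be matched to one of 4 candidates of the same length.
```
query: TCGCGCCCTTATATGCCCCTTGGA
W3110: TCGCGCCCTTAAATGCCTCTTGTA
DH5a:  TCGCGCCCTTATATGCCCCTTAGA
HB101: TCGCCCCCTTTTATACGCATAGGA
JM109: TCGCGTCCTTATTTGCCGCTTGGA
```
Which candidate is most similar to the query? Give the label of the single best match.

DH5a

W3110 differs at 3 sites; DH5a differs at 1 site; HB101 differs at 6 sites; JM109 differs at 3 sites. The closest is DH5a.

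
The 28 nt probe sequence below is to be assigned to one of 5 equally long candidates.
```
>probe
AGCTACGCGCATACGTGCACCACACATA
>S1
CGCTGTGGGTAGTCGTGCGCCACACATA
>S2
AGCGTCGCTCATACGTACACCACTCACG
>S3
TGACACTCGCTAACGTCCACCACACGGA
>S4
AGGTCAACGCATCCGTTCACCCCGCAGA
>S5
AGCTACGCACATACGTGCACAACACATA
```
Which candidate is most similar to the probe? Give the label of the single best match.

S5

Hamming distances to probe — S1: 8; S2: 7; S3: 9; S4: 9; S5: 2.
Smallest is S5 with 2 mismatches.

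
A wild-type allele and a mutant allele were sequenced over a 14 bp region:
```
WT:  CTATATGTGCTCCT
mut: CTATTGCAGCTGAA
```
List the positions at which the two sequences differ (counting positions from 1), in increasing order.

Scanning 1-based: 5: A/T; 6: T/G; 7: G/C; 8: T/A; 12: C/G; 13: C/A; 14: T/A.

5, 6, 7, 8, 12, 13, 14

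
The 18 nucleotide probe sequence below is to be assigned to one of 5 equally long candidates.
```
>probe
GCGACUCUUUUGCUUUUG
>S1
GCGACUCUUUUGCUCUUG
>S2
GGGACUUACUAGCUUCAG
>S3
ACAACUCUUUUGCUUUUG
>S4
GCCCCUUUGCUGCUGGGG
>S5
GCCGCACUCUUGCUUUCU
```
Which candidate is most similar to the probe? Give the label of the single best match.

Hamming distances to probe — S1: 1; S2: 7; S3: 2; S4: 8; S5: 6.
Smallest is S1 with 1 mismatch.

S1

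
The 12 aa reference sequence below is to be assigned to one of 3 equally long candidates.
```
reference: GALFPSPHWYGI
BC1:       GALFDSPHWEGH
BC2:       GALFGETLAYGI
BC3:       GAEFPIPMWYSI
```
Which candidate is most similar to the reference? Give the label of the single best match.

Hamming distances to reference — BC1: 3; BC2: 5; BC3: 4.
Smallest is BC1 with 3 mismatches.

BC1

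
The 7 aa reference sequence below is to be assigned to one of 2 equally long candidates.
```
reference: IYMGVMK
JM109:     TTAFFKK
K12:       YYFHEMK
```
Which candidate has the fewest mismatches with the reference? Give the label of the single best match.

K12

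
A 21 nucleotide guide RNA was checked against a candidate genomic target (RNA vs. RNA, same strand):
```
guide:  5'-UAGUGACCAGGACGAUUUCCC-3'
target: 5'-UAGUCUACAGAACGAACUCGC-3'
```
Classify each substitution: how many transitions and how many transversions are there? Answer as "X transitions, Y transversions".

Transitions (purine↔purine or pyrimidine↔pyrimidine): 11 G→A, 17 U→C.
Transversions (purine↔pyrimidine): 5 G→C, 6 A→U, 7 C→A, 16 U→A, 20 C→G.

2 transitions, 5 transversions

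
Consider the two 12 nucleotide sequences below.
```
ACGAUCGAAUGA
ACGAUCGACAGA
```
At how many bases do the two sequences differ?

The sequences differ at bases 9, 10 (1-based) — 2 in total.

2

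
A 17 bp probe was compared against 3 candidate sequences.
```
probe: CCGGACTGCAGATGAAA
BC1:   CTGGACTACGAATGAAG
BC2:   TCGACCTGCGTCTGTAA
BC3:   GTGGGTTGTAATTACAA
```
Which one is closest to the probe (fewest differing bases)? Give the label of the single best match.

BC1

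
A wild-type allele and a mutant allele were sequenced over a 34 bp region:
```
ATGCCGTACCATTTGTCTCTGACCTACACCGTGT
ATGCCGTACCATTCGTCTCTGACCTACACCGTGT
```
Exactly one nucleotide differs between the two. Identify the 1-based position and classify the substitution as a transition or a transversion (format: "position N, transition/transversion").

The sequences differ only at position 14: T→C (pyrimidine→pyrimidine), a transition.

position 14, transition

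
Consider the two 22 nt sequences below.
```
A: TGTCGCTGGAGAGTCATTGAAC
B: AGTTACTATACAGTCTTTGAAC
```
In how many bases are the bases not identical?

Comparing position by position, 7 bases differ: 1 (T/A), 4 (C/T), 5 (G/A), 8 (G/A), 9 (G/T), 11 (G/C), 16 (A/T).

7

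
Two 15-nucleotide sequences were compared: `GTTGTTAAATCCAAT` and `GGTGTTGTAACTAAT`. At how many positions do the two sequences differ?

Comparing position by position, 5 positions differ: 2 (T/G), 7 (A/G), 8 (A/T), 10 (T/A), 12 (C/T).

5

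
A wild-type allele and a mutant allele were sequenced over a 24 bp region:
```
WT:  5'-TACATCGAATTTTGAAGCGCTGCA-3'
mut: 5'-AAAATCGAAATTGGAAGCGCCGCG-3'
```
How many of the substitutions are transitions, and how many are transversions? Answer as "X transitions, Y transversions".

2 transitions, 4 transversions

Mismatches (1-based):
site 1: T→A (pyrimidine→purine, transversion)
site 3: C→A (pyrimidine→purine, transversion)
site 10: T→A (pyrimidine→purine, transversion)
site 13: T→G (pyrimidine→purine, transversion)
site 21: T→C (pyrimidine→pyrimidine, transition)
site 24: A→G (purine→purine, transition)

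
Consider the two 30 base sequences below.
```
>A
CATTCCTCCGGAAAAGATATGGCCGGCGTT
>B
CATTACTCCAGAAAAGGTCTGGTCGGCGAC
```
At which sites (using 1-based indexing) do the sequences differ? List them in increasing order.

Scanning 1-based: 5: C/A; 10: G/A; 17: A/G; 19: A/C; 23: C/T; 29: T/A; 30: T/C.

5, 10, 17, 19, 23, 29, 30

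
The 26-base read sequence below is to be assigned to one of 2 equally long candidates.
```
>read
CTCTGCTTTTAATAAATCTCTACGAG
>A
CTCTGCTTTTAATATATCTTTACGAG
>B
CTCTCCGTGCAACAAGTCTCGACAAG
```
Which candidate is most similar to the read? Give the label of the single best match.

Hamming distances to read — A: 2; B: 8.
Smallest is A with 2 mismatches.

A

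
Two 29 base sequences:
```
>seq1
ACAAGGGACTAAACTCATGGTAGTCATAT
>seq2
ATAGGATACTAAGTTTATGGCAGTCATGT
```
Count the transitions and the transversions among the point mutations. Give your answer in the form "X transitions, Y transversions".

Mismatches (1-based):
position 2: C→T (pyrimidine→pyrimidine, transition)
position 4: A→G (purine→purine, transition)
position 6: G→A (purine→purine, transition)
position 7: G→T (purine→pyrimidine, transversion)
position 13: A→G (purine→purine, transition)
position 14: C→T (pyrimidine→pyrimidine, transition)
position 16: C→T (pyrimidine→pyrimidine, transition)
position 21: T→C (pyrimidine→pyrimidine, transition)
position 28: A→G (purine→purine, transition)

8 transitions, 1 transversion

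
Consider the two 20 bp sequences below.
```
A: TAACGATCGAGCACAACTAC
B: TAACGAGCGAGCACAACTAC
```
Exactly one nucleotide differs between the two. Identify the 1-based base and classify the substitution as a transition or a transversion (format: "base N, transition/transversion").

The sequences differ only at base 7: T→G (pyrimidine→purine), a transversion.

base 7, transversion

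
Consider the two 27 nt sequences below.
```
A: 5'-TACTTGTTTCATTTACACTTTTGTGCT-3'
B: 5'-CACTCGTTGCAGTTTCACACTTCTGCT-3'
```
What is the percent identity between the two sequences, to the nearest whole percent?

Mismatches at positions 1, 5, 9, 12, 15, 19, 20, 23 (1-based): 8 of 27.
Identical positions: 19/27 = 70.37% → 70%.

70%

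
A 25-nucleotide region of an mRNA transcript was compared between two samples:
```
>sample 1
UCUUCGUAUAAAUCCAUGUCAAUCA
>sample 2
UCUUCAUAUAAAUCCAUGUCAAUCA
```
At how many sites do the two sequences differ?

1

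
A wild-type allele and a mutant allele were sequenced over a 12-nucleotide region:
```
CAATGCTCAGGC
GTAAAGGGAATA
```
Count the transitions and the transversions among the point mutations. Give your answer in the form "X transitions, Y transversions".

2 transitions, 8 transversions

Transitions (purine↔purine or pyrimidine↔pyrimidine): 5 G→A, 10 G→A.
Transversions (purine↔pyrimidine): 1 C→G, 2 A→T, 4 T→A, 6 C→G, 7 T→G, 8 C→G, 11 G→T, 12 C→A.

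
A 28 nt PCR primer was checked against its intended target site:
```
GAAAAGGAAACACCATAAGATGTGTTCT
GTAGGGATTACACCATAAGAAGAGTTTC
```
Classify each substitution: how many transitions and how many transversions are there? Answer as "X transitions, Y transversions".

Transitions (purine↔purine or pyrimidine↔pyrimidine): 4 A→G, 5 A→G, 7 G→A, 27 C→T, 28 T→C.
Transversions (purine↔pyrimidine): 2 A→T, 8 A→T, 9 A→T, 21 T→A, 23 T→A.

5 transitions, 5 transversions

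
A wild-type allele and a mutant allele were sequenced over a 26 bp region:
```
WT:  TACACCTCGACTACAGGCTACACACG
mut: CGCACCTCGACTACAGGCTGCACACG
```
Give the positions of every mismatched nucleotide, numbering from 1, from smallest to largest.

1, 2, 20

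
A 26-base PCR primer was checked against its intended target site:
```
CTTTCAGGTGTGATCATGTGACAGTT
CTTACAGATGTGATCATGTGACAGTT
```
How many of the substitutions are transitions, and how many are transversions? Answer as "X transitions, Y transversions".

Mismatches (1-based):
position 4: T→A (pyrimidine→purine, transversion)
position 8: G→A (purine→purine, transition)

1 transition, 1 transversion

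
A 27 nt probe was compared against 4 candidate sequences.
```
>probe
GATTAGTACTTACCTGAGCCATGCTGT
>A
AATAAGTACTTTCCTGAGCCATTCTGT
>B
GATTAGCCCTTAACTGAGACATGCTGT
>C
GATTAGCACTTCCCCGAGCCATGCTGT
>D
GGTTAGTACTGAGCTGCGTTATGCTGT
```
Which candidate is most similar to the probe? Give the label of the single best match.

C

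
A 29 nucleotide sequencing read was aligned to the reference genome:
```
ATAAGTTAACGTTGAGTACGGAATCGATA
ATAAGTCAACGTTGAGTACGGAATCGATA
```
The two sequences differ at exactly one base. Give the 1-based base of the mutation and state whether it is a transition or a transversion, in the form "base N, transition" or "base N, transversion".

base 7, transition

Base 7 changes T→C. T is a pyrimidine and C is a pyrimidine, so this is a transition.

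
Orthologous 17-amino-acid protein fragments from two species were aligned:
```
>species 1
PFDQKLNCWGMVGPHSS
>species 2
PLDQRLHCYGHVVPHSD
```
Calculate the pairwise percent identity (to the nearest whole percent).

7 positions differ (2, 5, 7, 9, 11, 13, 17), so 10 of 17 match: 10/17 = 58.82%.

59%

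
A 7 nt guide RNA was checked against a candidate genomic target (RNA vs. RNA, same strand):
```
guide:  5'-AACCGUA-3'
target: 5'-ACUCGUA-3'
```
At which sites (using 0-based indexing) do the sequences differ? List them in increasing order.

1, 2

Scanning 0-based: 1: A/C; 2: C/U.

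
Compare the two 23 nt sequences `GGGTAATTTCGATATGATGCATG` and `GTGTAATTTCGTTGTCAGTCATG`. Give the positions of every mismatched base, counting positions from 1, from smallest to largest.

2, 12, 14, 16, 18, 19

Differences at position 2 (G→T), position 12 (A→T), position 14 (A→G), position 16 (G→C), position 18 (T→G), position 19 (G→T).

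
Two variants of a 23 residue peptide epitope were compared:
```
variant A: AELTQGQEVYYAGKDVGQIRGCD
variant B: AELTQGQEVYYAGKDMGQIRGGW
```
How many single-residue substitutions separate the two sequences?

Mismatches (1-based): residue 16: V→M; residue 22: C→G; residue 23: D→W.

3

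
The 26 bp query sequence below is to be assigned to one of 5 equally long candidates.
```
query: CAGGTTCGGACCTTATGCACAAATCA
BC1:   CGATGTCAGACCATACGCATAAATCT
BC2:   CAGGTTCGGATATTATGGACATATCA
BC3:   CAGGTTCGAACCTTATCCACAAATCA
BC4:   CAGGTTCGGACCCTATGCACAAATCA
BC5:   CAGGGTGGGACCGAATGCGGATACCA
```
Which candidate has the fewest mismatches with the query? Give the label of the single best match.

BC1 differs at 9 sites; BC2 differs at 4 sites; BC3 differs at 2 sites; BC4 differs at 1 site; BC5 differs at 8 sites. The closest is BC4.

BC4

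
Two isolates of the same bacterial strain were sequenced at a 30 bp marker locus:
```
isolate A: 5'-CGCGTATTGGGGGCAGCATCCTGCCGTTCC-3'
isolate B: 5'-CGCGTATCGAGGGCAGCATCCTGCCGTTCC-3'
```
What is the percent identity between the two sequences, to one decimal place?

Mismatches at positions 8, 10 (1-based): 2 of 30.
Identical positions: 28/30 = 93.33% → 93.3%.

93.3%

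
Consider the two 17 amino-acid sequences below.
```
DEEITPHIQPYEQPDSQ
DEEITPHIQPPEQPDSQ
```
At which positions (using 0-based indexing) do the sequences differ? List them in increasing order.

10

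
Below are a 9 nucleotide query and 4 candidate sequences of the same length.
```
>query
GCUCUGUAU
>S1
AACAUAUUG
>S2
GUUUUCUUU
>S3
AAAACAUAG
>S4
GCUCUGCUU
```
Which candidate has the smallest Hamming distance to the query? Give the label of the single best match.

S4

S1 differs at 7 positions; S2 differs at 4 positions; S3 differs at 7 positions; S4 differs at 2 positions. The closest is S4.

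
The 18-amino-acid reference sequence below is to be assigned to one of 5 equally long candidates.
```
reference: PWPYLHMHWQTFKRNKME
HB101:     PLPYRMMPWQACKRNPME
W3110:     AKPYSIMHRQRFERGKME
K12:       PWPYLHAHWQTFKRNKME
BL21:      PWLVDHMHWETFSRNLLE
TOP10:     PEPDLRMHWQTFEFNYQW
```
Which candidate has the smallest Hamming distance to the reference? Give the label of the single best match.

Hamming distances to reference — HB101: 7; W3110: 8; K12: 1; BL21: 7; TOP10: 8.
Smallest is K12 with 1 mismatch.

K12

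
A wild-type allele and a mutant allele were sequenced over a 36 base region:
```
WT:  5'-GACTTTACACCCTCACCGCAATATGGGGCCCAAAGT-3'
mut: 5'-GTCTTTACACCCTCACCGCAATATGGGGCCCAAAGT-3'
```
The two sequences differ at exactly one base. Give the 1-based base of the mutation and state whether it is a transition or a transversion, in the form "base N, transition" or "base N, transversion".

base 2, transversion

Base 2 changes A→T. A is a purine and T is a pyrimidine, so this is a transversion.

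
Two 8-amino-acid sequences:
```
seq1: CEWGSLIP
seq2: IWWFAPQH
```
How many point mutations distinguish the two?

7

Comparing position by position, 7 residues differ: 1 (C/I), 2 (E/W), 4 (G/F), 5 (S/A), 6 (L/P), 7 (I/Q), 8 (P/H).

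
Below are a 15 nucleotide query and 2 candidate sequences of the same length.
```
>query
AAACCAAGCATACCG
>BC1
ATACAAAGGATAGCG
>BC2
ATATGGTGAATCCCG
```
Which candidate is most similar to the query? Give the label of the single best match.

BC1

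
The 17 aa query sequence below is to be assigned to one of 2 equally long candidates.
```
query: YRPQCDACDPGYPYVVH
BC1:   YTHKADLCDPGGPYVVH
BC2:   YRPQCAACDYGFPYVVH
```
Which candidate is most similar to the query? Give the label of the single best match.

BC1 differs at 6 residues; BC2 differs at 3 residues. The closest is BC2.

BC2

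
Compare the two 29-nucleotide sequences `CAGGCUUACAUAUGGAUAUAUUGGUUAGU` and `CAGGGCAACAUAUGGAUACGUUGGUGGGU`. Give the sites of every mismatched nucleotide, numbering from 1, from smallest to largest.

5, 6, 7, 19, 20, 26, 27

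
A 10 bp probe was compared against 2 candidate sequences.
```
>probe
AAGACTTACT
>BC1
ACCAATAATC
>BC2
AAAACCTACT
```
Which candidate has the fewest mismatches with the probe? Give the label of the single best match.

BC2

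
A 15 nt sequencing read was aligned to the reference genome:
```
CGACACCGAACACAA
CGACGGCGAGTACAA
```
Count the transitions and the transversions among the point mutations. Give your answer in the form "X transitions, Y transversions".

Mismatches (1-based):
site 5: A→G (purine→purine, transition)
site 6: C→G (pyrimidine→purine, transversion)
site 10: A→G (purine→purine, transition)
site 11: C→T (pyrimidine→pyrimidine, transition)

3 transitions, 1 transversion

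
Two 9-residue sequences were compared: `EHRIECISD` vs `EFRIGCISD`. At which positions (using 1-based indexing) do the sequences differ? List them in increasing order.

Scanning 1-based: 2: H/F; 5: E/G.

2, 5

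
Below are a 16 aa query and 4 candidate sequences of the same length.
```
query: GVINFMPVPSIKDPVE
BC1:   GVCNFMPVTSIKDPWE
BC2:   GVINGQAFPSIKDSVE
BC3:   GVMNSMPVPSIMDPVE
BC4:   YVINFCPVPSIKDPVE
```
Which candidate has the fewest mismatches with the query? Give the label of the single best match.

Hamming distances to query — BC1: 3; BC2: 5; BC3: 3; BC4: 2.
Smallest is BC4 with 2 mismatches.

BC4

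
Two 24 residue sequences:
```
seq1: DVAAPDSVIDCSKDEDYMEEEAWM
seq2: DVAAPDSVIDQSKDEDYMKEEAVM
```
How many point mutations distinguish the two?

3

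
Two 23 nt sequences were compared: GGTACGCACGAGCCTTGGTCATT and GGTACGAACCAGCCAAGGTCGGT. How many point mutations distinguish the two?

6

Comparing position by position, 6 sites differ: 7 (C/A), 10 (G/C), 15 (T/A), 16 (T/A), 21 (A/G), 22 (T/G).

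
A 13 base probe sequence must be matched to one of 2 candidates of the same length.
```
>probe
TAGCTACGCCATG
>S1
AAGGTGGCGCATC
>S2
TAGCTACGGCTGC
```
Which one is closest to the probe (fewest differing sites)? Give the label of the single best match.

Hamming distances to probe — S1: 7; S2: 4.
Smallest is S2 with 4 mismatches.

S2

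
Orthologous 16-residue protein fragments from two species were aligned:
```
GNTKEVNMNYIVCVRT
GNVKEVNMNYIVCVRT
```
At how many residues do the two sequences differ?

1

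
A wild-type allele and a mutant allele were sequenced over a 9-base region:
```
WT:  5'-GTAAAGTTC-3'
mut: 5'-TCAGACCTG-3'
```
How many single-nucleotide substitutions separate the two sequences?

Mismatches (1-based): site 1: G→T; site 2: T→C; site 4: A→G; site 6: G→C; site 7: T→C; site 9: C→G.

6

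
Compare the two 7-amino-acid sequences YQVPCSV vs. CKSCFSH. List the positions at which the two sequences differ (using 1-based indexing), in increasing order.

1, 2, 3, 4, 5, 7

Differences at position 1 (Y→C), position 2 (Q→K), position 3 (V→S), position 4 (P→C), position 5 (C→F), position 7 (V→H).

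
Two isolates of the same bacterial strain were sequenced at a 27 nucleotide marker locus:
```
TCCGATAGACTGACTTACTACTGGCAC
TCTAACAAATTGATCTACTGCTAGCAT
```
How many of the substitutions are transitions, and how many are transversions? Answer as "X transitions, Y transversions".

10 transitions, 0 transversions

Transitions (purine↔purine or pyrimidine↔pyrimidine): 3 C→T, 4 G→A, 6 T→C, 8 G→A, 10 C→T, 14 C→T, 15 T→C, 20 A→G, 23 G→A, 27 C→T.
Transversions (purine↔pyrimidine): none.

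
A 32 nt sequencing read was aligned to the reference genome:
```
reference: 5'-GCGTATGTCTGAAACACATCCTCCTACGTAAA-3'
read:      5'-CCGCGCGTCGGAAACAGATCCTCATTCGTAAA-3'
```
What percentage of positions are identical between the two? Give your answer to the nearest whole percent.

75%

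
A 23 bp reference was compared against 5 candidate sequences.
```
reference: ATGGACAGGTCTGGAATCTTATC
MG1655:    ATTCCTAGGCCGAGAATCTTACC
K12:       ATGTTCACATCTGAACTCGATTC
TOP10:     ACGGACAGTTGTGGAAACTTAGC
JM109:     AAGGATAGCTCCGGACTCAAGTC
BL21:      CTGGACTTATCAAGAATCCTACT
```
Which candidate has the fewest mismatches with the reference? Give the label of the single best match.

TOP10

Hamming distances to reference — MG1655: 8; K12: 9; TOP10: 5; JM109: 8; BL21: 9.
Smallest is TOP10 with 5 mismatches.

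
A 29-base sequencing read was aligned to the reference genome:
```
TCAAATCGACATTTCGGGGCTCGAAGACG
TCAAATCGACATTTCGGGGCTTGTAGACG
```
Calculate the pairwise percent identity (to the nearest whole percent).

Mismatches at positions 22, 24 (1-based): 2 of 29.
Identical positions: 27/29 = 93.1% → 93%.

93%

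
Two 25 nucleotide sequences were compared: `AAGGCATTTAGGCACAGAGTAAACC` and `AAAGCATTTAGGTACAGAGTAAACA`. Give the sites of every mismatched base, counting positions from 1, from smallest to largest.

3, 13, 25

Scanning 1-based: 3: G/A; 13: C/T; 25: C/A.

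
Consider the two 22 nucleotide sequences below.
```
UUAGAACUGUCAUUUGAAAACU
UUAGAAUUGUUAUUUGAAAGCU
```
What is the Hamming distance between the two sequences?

Mismatches (1-based): position 7: C→U; position 11: C→U; position 20: A→G.

3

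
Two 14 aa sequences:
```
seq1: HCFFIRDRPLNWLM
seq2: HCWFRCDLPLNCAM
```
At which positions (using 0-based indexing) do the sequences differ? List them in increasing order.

2, 4, 5, 7, 11, 12

Differences at position 2 (F→W), position 4 (I→R), position 5 (R→C), position 7 (R→L), position 11 (W→C), position 12 (L→A).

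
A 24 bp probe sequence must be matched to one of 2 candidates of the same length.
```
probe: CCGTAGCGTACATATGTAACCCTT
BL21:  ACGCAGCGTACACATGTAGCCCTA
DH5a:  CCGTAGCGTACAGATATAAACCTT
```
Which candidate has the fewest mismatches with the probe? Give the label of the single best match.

DH5a

Hamming distances to probe — BL21: 5; DH5a: 3.
Smallest is DH5a with 3 mismatches.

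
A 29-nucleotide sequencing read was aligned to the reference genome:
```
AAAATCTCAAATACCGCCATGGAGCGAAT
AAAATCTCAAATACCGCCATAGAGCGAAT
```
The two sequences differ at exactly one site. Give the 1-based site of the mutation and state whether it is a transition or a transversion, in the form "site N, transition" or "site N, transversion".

site 21, transition

The sequences differ only at site 21: G→A (purine→purine), a transition.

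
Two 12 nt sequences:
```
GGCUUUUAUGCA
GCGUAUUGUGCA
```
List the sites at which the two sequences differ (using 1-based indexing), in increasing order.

Differences at site 2 (G→C), site 3 (C→G), site 5 (U→A), site 8 (A→G).

2, 3, 5, 8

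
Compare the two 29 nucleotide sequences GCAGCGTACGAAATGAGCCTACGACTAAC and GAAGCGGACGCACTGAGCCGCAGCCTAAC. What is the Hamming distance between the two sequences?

8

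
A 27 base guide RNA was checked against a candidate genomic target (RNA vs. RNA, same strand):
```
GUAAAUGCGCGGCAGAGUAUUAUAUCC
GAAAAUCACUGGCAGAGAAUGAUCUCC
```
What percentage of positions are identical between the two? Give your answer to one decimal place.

Mismatches at positions 2, 7, 8, 9, 10, 18, 21, 24 (1-based): 8 of 27.
Identical positions: 19/27 = 70.37% → 70.4%.

70.4%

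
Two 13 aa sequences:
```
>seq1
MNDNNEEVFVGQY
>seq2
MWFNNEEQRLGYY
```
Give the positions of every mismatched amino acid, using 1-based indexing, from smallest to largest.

2, 3, 8, 9, 10, 12

Scanning 1-based: 2: N/W; 3: D/F; 8: V/Q; 9: F/R; 10: V/L; 12: Q/Y.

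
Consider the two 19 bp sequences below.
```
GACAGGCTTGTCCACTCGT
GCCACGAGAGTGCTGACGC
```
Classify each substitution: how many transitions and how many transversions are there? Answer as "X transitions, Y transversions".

1 transition, 9 transversions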